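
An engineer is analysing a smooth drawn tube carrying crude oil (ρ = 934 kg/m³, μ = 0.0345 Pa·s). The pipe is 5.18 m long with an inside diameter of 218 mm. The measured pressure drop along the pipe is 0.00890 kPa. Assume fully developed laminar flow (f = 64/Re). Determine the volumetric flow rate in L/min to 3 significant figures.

Q ≈ 166 L/min

For laminar flow, f = 64/Re with Re = ρVD/μ, so Darcy-Weisbach reduces to ΔP = 32μLV/D². Solving for V: V = ΔP·D²/(32μL) = 8.9·(0.218)²/(32·0.0345·5.18) = 0.07396 m/s.
Check: Re = ρVD/μ = 934·0.07396·0.218/0.0345 = 436.5 < 2300, so the laminar assumption holds.
Q = V·A = 0.07396·(π/4·0.218²) = 0.002761 m³/s = 166 L/min.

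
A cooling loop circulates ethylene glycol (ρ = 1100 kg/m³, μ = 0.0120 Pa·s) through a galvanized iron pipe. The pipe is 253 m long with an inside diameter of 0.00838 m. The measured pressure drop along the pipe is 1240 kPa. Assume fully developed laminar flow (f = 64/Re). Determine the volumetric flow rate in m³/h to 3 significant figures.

Q ≈ 0.178 m³/h

For laminar flow, f = 64/Re with Re = ρVD/μ, so Darcy-Weisbach reduces to ΔP = 32μLV/D². Solving for V: V = ΔP·D²/(32μL) = 1.24e+06·(0.00838)²/(32·0.012·253) = 0.8963 m/s.
Check: Re = ρVD/μ = 1100·0.8963·0.00838/0.012 = 688.5 < 2300, so the laminar assumption holds.
Q = V·A = 0.8963·(π/4·0.00838²) = 4.944e-05 m³/s = 0.178 m³/h.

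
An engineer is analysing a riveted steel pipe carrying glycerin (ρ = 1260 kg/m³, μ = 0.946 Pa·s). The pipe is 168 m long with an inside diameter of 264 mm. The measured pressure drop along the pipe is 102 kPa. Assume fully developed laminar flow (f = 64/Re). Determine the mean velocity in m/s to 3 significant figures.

V ≈ 1.40 m/s

For laminar flow, f = 64/Re with Re = ρVD/μ, so Darcy-Weisbach reduces to ΔP = 32μLV/D². Solving for V: V = ΔP·D²/(32μL) = 1.02e+05·(0.264)²/(32·0.946·168) = 1.398 m/s.
Check: Re = ρVD/μ = 1260·1.398·0.264/0.946 = 491.5 < 2300, so the laminar assumption holds.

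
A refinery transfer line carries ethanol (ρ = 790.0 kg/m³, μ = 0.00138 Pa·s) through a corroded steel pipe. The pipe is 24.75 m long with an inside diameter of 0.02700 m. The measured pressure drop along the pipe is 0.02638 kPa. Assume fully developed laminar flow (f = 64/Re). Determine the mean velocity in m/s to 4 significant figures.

V ≈ 0.01760 m/s

For laminar flow, f = 64/Re with Re = ρVD/μ, so Darcy-Weisbach reduces to ΔP = 32μLV/D². Solving for V: V = ΔP·D²/(32μL) = 26.38·(0.027)²/(32·0.00138·24.75) = 0.0176 m/s.
Check: Re = ρVD/μ = 790·0.0176·0.027/0.00138 = 272 < 2300, so the laminar assumption holds.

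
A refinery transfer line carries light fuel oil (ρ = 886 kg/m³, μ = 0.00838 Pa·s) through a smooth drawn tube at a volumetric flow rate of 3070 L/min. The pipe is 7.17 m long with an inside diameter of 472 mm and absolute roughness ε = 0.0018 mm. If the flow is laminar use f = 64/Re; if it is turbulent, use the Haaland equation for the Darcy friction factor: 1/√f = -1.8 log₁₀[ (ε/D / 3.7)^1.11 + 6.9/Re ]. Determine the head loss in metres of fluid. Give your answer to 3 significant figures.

Q = 3070 L/min = 3070/60000 = 0.05117 m³/s.
Cross-sectional area A = πD²/4 = π(0.472)²/4 = 0.175 m²; mean velocity V = Q/A = 0.05117/0.175 = 0.2924 m/s.
Reynolds number Re = ρVD/μ = 886 · 0.2924 · 0.472 / 0.00838 = 1.459e+04.
Re > 4000 → turbulent. Relative roughness ε/D = 1.8e-06/0.472 = 3.81e-06. Haaland: 1/√f = -1.8 log₁₀[(3.81e-06/3.7)^1.11 + 6.9/1.459e+04] = -1.8 log₁₀[2.26e-07 + 0.000473] = 5.985, so f = 0.02792.
Darcy-Weisbach: ΔP = f(L/D)(ρV²/2) = 0.02792·(7.17/0.472)·(886·0.2924²/2) = 0.02792·15.19·37.88 = 16.06 Pa.
Head loss h_f = ΔP/(ρg) = 16.06/(886·9.81) = 0.00185 m.

h_f ≈ 0.00185 m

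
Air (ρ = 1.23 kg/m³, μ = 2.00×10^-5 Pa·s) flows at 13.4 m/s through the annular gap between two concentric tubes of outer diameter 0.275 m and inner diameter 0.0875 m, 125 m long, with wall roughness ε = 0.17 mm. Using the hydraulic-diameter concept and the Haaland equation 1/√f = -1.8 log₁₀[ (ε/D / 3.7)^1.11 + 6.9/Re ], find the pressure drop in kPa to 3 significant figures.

Hydraulic diameter D_h = 4A/P = D_o - D_i = 0.275 - 0.0875 = 0.1875 m.
Re = ρVD_h/μ = 1.23·13.4·0.1875/2e-05 = 1.545e+05.
ε/D_h = 0.00017/0.1875 = 0.000907; Haaland gives 1/√f = -1.8 log₁₀[9.82e-05+4.47e-05] = 6.921, so f = 0.02088.
ΔP = f(L/D_h)(ρV²/2) = 0.02088·125/0.1875·110.4 = 1537 Pa.
ΔP = 1.54 kPa.

ΔP ≈ 1.54 kPa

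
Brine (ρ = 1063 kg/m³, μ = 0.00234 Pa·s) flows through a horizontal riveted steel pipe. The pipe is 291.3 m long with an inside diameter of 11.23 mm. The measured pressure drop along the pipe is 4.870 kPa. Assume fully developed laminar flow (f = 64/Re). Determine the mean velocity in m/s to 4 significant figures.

V ≈ 0.02816 m/s

For laminar flow, f = 64/Re with Re = ρVD/μ, so Darcy-Weisbach reduces to ΔP = 32μLV/D². Solving for V: V = ΔP·D²/(32μL) = 4870·(0.01123)²/(32·0.00234·291.3) = 0.02816 m/s.
Check: Re = ρVD/μ = 1063·0.02816·0.01123/0.00234 = 143.6 < 2300, so the laminar assumption holds.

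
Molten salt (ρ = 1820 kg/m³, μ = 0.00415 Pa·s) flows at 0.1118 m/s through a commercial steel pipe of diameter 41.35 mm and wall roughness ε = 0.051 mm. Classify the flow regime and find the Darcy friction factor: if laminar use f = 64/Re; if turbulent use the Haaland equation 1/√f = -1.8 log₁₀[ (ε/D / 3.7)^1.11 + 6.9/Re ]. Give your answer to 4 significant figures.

Re = ρVD/μ = 1820·0.1118·0.04135/0.00415 = 2027.
Re < 2300 → laminar, so f = 64/Re = 0.03157 (roughness is irrelevant in laminar flow).

f ≈ 0.03157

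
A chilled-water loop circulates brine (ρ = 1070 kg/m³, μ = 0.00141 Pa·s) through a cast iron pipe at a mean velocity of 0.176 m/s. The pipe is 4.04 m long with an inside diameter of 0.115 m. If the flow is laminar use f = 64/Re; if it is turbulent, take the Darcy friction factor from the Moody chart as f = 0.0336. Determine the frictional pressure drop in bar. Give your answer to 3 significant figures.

Reynolds number Re = ρVD/μ = 1070 · 0.176 · 0.115 / 0.00141 = 1.536e+04.
Re > 4000 → turbulent; use the Moody-chart value f = 0.0336.
Darcy-Weisbach: ΔP = f(L/D)(ρV²/2) = 0.0336·(4.04/0.115)·(1070·0.176²/2) = 0.0336·35.13·16.57 = 19.56 Pa.
ΔP = 19.56 Pa = 1.96×10^-4 bar.

ΔP ≈ 1.96×10^-4 bar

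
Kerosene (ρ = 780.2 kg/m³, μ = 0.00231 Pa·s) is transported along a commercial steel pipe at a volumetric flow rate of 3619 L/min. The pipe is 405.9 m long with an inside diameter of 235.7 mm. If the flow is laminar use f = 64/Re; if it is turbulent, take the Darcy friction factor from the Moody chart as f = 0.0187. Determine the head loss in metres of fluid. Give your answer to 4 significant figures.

h_f ≈ 3.137 m

Q = 3619 L/min = 3619/60000 = 0.06032 m³/s.
Cross-sectional area A = πD²/4 = π(0.2357)²/4 = 0.04363 m²; mean velocity V = Q/A = 0.06032/0.04363 = 1.382 m/s.
Reynolds number Re = ρVD/μ = 780.2 · 1.382 · 0.2357 / 0.00231 = 1.1e+05.
Re > 4000 → turbulent; use the Moody-chart value f = 0.0187.
Darcy-Weisbach: ΔP = f(L/D)(ρV²/2) = 0.0187·(405.9/0.2357)·(780.2·1.382²/2) = 0.0187·1722·745.5 = 2.401e+04 Pa.
Head loss h_f = ΔP/(ρg) = 2.401e+04/(780.2·9.81) = 3.137 m.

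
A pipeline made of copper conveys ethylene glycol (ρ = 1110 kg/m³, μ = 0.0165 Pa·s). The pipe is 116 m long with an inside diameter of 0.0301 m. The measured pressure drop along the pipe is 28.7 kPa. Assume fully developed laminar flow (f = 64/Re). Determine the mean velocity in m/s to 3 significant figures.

V ≈ 0.425 m/s

For laminar flow, f = 64/Re with Re = ρVD/μ, so Darcy-Weisbach reduces to ΔP = 32μLV/D². Solving for V: V = ΔP·D²/(32μL) = 2.87e+04·(0.0301)²/(32·0.0165·116) = 0.4245 m/s.
Check: Re = ρVD/μ = 1110·0.4245·0.0301/0.0165 = 859.7 < 2300, so the laminar assumption holds.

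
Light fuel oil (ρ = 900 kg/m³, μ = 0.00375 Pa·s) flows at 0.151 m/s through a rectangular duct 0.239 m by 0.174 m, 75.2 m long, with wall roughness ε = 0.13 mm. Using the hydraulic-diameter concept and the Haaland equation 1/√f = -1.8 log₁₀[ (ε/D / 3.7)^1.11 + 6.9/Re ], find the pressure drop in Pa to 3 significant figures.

Hydraulic diameter D_h = 4A/P = 4·(0.239·0.174)/(2·(0.239+0.174)) = 0.1663/0.826 = 0.2014 m.
Re = ρVD_h/μ = 900·0.151·0.2014/0.00375 = 7298.
ε/D_h = 0.00013/0.2014 = 0.000646; Haaland gives 1/√f = -1.8 log₁₀[6.73e-05+0.000945] = 5.39, so f = 0.03442.
ΔP = f(L/D_h)(ρV²/2) = 0.03442·75.2/0.2014·10.26 = 131.9 Pa.

ΔP ≈ 132 Pa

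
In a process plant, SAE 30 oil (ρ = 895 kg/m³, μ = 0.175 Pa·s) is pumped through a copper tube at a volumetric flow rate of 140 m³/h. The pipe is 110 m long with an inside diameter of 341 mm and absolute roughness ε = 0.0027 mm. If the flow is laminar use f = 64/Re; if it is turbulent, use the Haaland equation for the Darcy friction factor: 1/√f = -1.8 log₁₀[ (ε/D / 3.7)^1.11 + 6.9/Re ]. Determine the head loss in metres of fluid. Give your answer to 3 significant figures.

Q = 140 m³/h = 140/3600 = 0.03889 m³/s.
Cross-sectional area A = πD²/4 = π(0.341)²/4 = 0.09133 m²; mean velocity V = Q/A = 0.03889/0.09133 = 0.4258 m/s.
Reynolds number Re = ρVD/μ = 895 · 0.4258 · 0.341 / 0.175 = 742.6.
Re < 2300 → laminar flow, so f = 64/Re = 64/742.6 = 0.08618 (the turbulent correlation is not needed).
Darcy-Weisbach: ΔP = f(L/D)(ρV²/2) = 0.08618·(110/0.341)·(895·0.4258²/2) = 0.08618·322.6·81.14 = 2256 Pa.
Head loss h_f = ΔP/(ρg) = 2256/(895·9.81) = 0.257 m.

h_f ≈ 0.257 m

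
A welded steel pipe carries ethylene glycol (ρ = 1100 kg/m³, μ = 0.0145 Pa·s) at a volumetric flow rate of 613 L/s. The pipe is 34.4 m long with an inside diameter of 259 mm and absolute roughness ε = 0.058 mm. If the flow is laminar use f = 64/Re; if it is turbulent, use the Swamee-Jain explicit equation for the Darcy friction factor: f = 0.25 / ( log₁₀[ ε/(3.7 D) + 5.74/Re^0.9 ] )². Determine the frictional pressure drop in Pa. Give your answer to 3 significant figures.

Q = 613 L/s = 613/1000 = 0.613 m³/s.
Cross-sectional area A = πD²/4 = π(0.259)²/4 = 0.05269 m²; mean velocity V = Q/A = 0.613/0.05269 = 11.64 m/s.
Reynolds number Re = ρVD/μ = 1100 · 11.64 · 0.259 / 0.0145 = 2.286e+05.
Re > 4000 → turbulent. Relative roughness ε/D = 5.8e-05/0.259 = 0.000224. Swamee-Jain: f = 0.25/(log₁₀[0.000224/3.7 + 5.74/2.286e+05^0.9])² = 0.25/(log₁₀[6.05e-05 + 8.62e-05])² = 0.25/(-3.833)² = 0.01701.
Darcy-Weisbach: ΔP = f(L/D)(ρV²/2) = 0.01701·(34.4/0.259)·(1100·11.64²/2) = 0.01701·132.8·7.446e+04 = 1.682e+05 Pa.

ΔP ≈ 168000 Pa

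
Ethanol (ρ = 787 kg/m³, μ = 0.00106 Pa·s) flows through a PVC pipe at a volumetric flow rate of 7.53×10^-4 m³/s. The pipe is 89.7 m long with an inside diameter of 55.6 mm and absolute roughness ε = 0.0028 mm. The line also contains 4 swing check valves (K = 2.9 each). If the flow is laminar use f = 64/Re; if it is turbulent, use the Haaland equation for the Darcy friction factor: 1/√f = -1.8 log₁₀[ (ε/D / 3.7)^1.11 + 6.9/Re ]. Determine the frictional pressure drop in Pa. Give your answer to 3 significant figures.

ΔP ≈ 2210 Pa

Cross-sectional area A = πD²/4 = π(0.0556)²/4 = 0.002428 m²; mean velocity V = Q/A = 0.000753/0.002428 = 0.3101 m/s.
Reynolds number Re = ρVD/μ = 787 · 0.3101 · 0.0556 / 0.00106 = 1.28e+04.
Re > 4000 → turbulent. Relative roughness ε/D = 2.8e-06/0.0556 = 5.04e-05. Haaland: 1/√f = -1.8 log₁₀[(5.04e-05/3.7)^1.11 + 6.9/1.28e+04] = -1.8 log₁₀[3.97e-06 + 0.000539] = 5.877, so f = 0.02895.
Total minor-loss coefficient ΣK = 4·2.9 = 11.6.
ΔP = [f·L/D + ΣK]·(ρV²/2) = [0.02895·89.7/0.0556 + 11.6]·(787·0.3101²/2) = [46.7 + 11.6]·37.85 = 2207 Pa.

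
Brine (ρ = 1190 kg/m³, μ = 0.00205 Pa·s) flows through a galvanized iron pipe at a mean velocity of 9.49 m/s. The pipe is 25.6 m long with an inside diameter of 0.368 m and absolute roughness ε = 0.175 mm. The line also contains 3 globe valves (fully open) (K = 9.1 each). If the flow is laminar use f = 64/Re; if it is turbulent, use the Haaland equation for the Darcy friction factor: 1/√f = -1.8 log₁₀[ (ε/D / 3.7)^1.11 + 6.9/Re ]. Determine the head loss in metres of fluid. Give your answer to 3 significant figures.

h_f ≈ 131 m

Reynolds number Re = ρVD/μ = 1190 · 9.49 · 0.368 / 0.00205 = 2.027e+06.
Re > 4000 → turbulent. Relative roughness ε/D = 0.000175/0.368 = 0.000476. Haaland: 1/√f = -1.8 log₁₀[(0.000476/3.7)^1.11 + 6.9/2.027e+06] = -1.8 log₁₀[4.8e-05 + 3.4e-06] = 7.721, so f = 0.01678.
Total minor-loss coefficient ΣK = 3·9.1 = 27.3.
ΔP = [f·L/D + ΣK]·(ρV²/2) = [0.01678·25.6/0.368 + 27.3]·(1190·9.49²/2) = [1.167 + 27.3]·5.359e+04 = 1.525e+06 Pa.
Head loss h_f = ΔP/(ρg) = 1.525e+06/(1190·9.81) = 131 m.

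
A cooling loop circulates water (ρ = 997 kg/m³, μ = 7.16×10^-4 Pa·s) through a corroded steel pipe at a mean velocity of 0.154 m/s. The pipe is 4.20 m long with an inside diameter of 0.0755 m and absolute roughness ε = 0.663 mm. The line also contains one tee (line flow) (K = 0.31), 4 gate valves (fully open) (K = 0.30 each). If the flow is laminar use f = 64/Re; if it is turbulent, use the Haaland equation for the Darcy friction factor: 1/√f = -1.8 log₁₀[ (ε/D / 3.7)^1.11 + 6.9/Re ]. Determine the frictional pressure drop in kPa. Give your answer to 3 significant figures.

ΔP ≈ 0.0441 kPa

Reynolds number Re = ρVD/μ = 997 · 0.154 · 0.0755 / 0.000716 = 1.619e+04.
Re > 4000 → turbulent. Relative roughness ε/D = 0.000663/0.0755 = 0.00878. Haaland: 1/√f = -1.8 log₁₀[(0.00878/3.7)^1.11 + 6.9/1.619e+04] = -1.8 log₁₀[0.00122 + 0.000426] = 5.01, so f = 0.03984.
Total minor-loss coefficient ΣK = 1·0.31 + 4·0.3 = 1.51.
ΔP = [f·L/D + ΣK]·(ρV²/2) = [0.03984·4.2/0.0755 + 1.51]·(997·0.154²/2) = [2.216 + 1.51]·11.82 = 44.05 Pa.
ΔP = 44.05 Pa = 0.0441 kPa.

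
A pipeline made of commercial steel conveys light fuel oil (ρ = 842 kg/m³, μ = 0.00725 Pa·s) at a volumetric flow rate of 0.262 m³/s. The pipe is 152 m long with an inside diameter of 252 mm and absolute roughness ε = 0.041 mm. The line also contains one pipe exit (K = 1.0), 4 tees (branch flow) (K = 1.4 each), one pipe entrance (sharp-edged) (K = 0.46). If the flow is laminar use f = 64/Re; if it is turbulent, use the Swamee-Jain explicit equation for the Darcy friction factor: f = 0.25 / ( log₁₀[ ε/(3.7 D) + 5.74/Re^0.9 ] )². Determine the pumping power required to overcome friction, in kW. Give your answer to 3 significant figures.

P ≈ 53.7 kW

Cross-sectional area A = πD²/4 = π(0.252)²/4 = 0.04988 m²; mean velocity V = Q/A = 0.262/0.04988 = 5.253 m/s.
Reynolds number Re = ρVD/μ = 842 · 5.253 · 0.252 / 0.00725 = 1.537e+05.
Re > 4000 → turbulent. Relative roughness ε/D = 4.1e-05/0.252 = 0.000163. Swamee-Jain: f = 0.25/(log₁₀[0.000163/3.7 + 5.74/1.537e+05^0.9])² = 0.25/(log₁₀[4.4e-05 + 0.000123])² = 0.25/(-3.777)² = 0.01753.
Total minor-loss coefficient ΣK = 1·1 + 4·1.4 + 1·0.46 = 7.06.
ΔP = [f·L/D + ΣK]·(ρV²/2) = [0.01753·152/0.252 + 7.06]·(842·5.253²/2) = [10.57 + 7.06]·1.162e+04 = 2.048e+05 Pa.
Pumping power P = QΔP = 0.262·2.048e+05 = 53670 W = 53.7 kW.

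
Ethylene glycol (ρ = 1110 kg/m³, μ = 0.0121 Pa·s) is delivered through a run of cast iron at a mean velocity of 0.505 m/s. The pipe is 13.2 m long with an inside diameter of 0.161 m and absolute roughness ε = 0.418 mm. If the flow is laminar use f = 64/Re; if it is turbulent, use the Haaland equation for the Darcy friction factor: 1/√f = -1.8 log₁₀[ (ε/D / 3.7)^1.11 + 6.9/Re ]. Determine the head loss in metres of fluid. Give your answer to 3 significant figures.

h_f ≈ 0.0389 m

Reynolds number Re = ρVD/μ = 1110 · 0.505 · 0.161 / 0.0121 = 7459.
Re > 4000 → turbulent. Relative roughness ε/D = 0.000418/0.161 = 0.0026. Haaland: 1/√f = -1.8 log₁₀[(0.0026/3.7)^1.11 + 6.9/7459] = -1.8 log₁₀[0.000316 + 0.000925] = 5.231, so f = 0.03654.
Darcy-Weisbach: ΔP = f(L/D)(ρV²/2) = 0.03654·(13.2/0.161)·(1110·0.505²/2) = 0.03654·81.99·141.5 = 424 Pa.
Head loss h_f = ΔP/(ρg) = 424/(1110·9.81) = 0.0389 m.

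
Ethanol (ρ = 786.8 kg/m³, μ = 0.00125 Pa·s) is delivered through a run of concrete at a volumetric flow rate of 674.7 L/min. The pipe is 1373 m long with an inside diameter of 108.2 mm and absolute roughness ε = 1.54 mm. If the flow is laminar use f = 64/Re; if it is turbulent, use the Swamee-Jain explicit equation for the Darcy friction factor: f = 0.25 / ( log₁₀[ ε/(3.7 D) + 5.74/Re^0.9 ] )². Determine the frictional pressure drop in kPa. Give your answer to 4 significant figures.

Q = 674.7 L/min = 674.7/60000 = 0.01125 m³/s.
Cross-sectional area A = πD²/4 = π(0.1082)²/4 = 0.009195 m²; mean velocity V = Q/A = 0.01125/0.009195 = 1.223 m/s.
Reynolds number Re = ρVD/μ = 786.8 · 1.223 · 0.1082 / 0.00125 = 8.329e+04.
Re > 4000 → turbulent. Relative roughness ε/D = 0.00154/0.1082 = 0.0142. Swamee-Jain: f = 0.25/(log₁₀[0.0142/3.7 + 5.74/8.329e+04^0.9])² = 0.25/(log₁₀[0.00385 + 0.000214])² = 0.25/(-2.391)² = 0.04372.
Darcy-Weisbach: ΔP = f(L/D)(ρV²/2) = 0.04372·(1373/0.1082)·(786.8·1.223²/2) = 0.04372·1.269e+04·588.4 = 3.264e+05 Pa.
ΔP = 3.264e+05 Pa = 326.4 kPa.

ΔP ≈ 326.4 kPa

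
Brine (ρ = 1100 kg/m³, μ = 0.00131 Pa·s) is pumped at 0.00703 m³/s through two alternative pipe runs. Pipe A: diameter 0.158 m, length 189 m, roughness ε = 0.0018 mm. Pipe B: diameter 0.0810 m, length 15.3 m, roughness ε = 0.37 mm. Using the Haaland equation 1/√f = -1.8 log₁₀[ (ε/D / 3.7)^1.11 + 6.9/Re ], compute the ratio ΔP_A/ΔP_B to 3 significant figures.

ΔP_A/ΔP_B ≈ 0.300

Pipe A: V = Q/A = 0.00703/0.01961 = 0.3586 m/s; Re = 4.757e+04; ε/D = 1.14e-05; Haaland → f = 0.02097; ΔP_A = f(L/D)(ρV²/2) = 1774 Pa.
Pipe B: V = Q/A = 0.00703/0.005153 = 1.364 m/s; Re = 9.279e+04; ε/D = 0.00457; Haaland → f = 0.03058; ΔP_B = f(L/D)(ρV²/2) = 5913 Pa.
ΔP_A/ΔP_B = 1774/5913 = 0.300.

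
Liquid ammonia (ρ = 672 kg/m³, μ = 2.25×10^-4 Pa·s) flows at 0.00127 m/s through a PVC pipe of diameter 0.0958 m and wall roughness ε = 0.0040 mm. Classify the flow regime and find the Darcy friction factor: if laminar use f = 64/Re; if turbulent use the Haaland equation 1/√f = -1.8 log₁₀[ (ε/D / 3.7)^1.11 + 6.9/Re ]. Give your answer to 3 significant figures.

f ≈ 0.176

Re = ρVD/μ = 672·0.00127·0.0958/0.000225 = 363.4.
Re < 2300 → laminar, so f = 64/Re = 0.1761 (roughness is irrelevant in laminar flow).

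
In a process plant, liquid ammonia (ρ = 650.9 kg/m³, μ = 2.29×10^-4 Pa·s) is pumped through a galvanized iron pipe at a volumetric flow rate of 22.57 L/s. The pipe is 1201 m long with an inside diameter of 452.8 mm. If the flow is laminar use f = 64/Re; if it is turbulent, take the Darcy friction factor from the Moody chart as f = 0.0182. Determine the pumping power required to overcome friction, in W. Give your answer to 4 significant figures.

P ≈ 6.966 W

Q = 22.57 L/s = 22.57/1000 = 0.02257 m³/s.
Cross-sectional area A = πD²/4 = π(0.4528)²/4 = 0.161 m²; mean velocity V = Q/A = 0.02257/0.161 = 0.1402 m/s.
Reynolds number Re = ρVD/μ = 650.9 · 0.1402 · 0.4528 / 0.000229 = 1.804e+05.
Re > 4000 → turbulent; use the Moody-chart value f = 0.0182.
Darcy-Weisbach: ΔP = f(L/D)(ρV²/2) = 0.0182·(1201/0.4528)·(650.9·0.1402²/2) = 0.0182·2652·6.394 = 308.6 Pa.
Pumping power P = QΔP = 0.02257·308.6 = 6.9660 W = 6.966 W.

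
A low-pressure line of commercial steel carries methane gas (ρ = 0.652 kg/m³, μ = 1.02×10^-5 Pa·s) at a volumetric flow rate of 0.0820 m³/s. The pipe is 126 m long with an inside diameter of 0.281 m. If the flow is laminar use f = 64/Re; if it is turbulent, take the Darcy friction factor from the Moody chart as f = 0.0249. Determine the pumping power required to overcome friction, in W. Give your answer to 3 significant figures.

P ≈ 0.522 W

Cross-sectional area A = πD²/4 = π(0.281)²/4 = 0.06202 m²; mean velocity V = Q/A = 0.082/0.06202 = 1.322 m/s.
Reynolds number Re = ρVD/μ = 0.652 · 1.322 · 0.281 / 1.02e-05 = 2.375e+04.
Re > 4000 → turbulent; use the Moody-chart value f = 0.0249.
Darcy-Weisbach: ΔP = f(L/D)(ρV²/2) = 0.0249·(126/0.281)·(0.652·1.322²/2) = 0.0249·448.4·0.57 = 6.364 Pa.
Pumping power P = QΔP = 0.082·6.364 = 0.5218 W = 0.522 W.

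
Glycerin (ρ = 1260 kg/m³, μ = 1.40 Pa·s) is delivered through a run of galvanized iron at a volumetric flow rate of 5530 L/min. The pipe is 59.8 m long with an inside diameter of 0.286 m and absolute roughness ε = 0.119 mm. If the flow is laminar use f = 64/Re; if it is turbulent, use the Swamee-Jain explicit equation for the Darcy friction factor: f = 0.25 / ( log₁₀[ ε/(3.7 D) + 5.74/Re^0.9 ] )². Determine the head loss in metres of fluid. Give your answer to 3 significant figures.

Q = 5530 L/min = 5530/60000 = 0.09217 m³/s.
Cross-sectional area A = πD²/4 = π(0.286)²/4 = 0.06424 m²; mean velocity V = Q/A = 0.09217/0.06424 = 1.435 m/s.
Reynolds number Re = ρVD/μ = 1260 · 1.435 · 0.286 / 1.4 = 369.3.
Re < 2300 → laminar flow, so f = 64/Re = 64/369.3 = 0.1733 (the turbulent correlation is not needed).
Darcy-Weisbach: ΔP = f(L/D)(ρV²/2) = 0.1733·(59.8/0.286)·(1260·1.435²/2) = 0.1733·209.1·1297 = 4.699e+04 Pa.
Head loss h_f = ΔP/(ρg) = 4.699e+04/(1260·9.81) = 3.80 m.

h_f ≈ 3.80 m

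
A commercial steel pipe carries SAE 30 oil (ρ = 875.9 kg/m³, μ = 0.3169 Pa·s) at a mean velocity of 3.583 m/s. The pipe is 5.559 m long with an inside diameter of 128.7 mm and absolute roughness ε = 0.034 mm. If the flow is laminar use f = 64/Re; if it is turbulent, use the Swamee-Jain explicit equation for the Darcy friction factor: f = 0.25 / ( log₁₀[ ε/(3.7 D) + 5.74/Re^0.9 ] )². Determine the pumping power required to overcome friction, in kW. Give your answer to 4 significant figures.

P ≈ 0.5684 kW

Reynolds number Re = ρVD/μ = 875.9 · 3.583 · 0.1287 / 0.317 = 1275.
Re < 2300 → laminar flow, so f = 64/Re = 64/1275 = 0.05021 (the turbulent correlation is not needed).
Darcy-Weisbach: ΔP = f(L/D)(ρV²/2) = 0.05021·(5.559/0.1287)·(875.9·3.583²/2) = 0.05021·43.19·5622 = 1.219e+04 Pa.
Q = V·A = 3.583·0.01301 = 0.04661 m³/s.
Pumping power P = QΔP = 0.04661·1.219e+04 = 568.40 W = 0.5684 kW.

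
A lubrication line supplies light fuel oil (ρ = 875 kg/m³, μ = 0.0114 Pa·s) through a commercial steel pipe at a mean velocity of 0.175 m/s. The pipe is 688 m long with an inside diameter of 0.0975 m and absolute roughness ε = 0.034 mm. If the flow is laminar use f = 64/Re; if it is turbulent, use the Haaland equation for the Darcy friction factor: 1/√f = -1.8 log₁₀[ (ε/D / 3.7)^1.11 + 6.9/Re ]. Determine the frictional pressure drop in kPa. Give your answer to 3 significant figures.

ΔP ≈ 4.62 kPa

Reynolds number Re = ρVD/μ = 875 · 0.175 · 0.0975 / 0.0114 = 1310.
Re < 2300 → laminar flow, so f = 64/Re = 64/1310 = 0.04887 (the turbulent correlation is not needed).
Darcy-Weisbach: ΔP = f(L/D)(ρV²/2) = 0.04887·(688/0.0975)·(875·0.175²/2) = 0.04887·7056·13.4 = 4620 Pa.
ΔP = 4620 Pa = 4.62 kPa.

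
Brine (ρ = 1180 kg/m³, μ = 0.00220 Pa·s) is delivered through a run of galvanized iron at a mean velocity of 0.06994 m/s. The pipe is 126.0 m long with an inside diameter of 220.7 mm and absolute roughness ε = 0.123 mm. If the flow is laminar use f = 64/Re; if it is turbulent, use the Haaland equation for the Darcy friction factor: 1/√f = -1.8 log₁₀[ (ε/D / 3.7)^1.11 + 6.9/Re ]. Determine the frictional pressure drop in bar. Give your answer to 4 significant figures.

ΔP ≈ 5.466×10^-4 bar

Reynolds number Re = ρVD/μ = 1180 · 0.06994 · 0.2207 / 0.0022 = 8279.
Re > 4000 → turbulent. Relative roughness ε/D = 0.000123/0.2207 = 0.000557. Haaland: 1/√f = -1.8 log₁₀[(0.000557/3.7)^1.11 + 6.9/8279] = -1.8 log₁₀[5.72e-05 + 0.000833] = 5.491, so f = 0.03317.
Darcy-Weisbach: ΔP = f(L/D)(ρV²/2) = 0.03317·(126/0.2207)·(1180·0.06994²/2) = 0.03317·570.9·2.886 = 54.66 Pa.
ΔP = 54.66 Pa = 5.466×10^-4 bar.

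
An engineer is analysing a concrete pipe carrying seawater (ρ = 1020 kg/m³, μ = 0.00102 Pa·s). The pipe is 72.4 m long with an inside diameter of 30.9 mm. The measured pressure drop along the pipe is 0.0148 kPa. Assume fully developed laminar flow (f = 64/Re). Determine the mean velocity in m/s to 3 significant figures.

V ≈ 0.00598 m/s

For laminar flow, f = 64/Re with Re = ρVD/μ, so Darcy-Weisbach reduces to ΔP = 32μLV/D². Solving for V: V = ΔP·D²/(32μL) = 14.8·(0.0309)²/(32·0.00102·72.4) = 0.00598 m/s.
Check: Re = ρVD/μ = 1020·0.00598·0.0309/0.00102 = 184.8 < 2300, so the laminar assumption holds.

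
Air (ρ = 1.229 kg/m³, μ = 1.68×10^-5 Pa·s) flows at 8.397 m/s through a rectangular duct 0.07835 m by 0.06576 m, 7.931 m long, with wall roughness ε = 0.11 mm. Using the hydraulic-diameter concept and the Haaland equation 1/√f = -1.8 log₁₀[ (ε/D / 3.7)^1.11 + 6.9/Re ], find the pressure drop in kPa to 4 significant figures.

ΔP ≈ 0.1227 kPa

Hydraulic diameter D_h = 4A/P = 4·(0.07835·0.06576)/(2·(0.07835+0.06576)) = 0.02061/0.2882 = 0.07151 m.
Re = ρVD_h/μ = 1.229·8.397·0.07151/1.68e-05 = 4.392e+04.
ε/D_h = 0.00011/0.07151 = 0.00154; Haaland gives 1/√f = -1.8 log₁₀[0.000177+0.000157] = 6.258, so f = 0.02553.
ΔP = f(L/D_h)(ρV²/2) = 0.02553·7.931/0.07151·43.33 = 122.7 Pa.
ΔP = 0.1227 kPa.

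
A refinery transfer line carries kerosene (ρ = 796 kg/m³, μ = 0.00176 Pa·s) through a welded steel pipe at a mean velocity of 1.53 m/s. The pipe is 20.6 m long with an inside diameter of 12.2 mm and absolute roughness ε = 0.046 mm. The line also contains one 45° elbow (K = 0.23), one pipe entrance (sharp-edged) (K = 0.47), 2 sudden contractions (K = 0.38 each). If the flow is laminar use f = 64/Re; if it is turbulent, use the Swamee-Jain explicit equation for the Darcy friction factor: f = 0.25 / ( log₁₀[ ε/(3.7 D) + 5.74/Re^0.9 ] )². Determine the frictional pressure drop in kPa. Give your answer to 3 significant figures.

Reynolds number Re = ρVD/μ = 796 · 1.53 · 0.0122 / 0.00176 = 8442.
Re > 4000 → turbulent. Relative roughness ε/D = 4.6e-05/0.0122 = 0.00377. Swamee-Jain: f = 0.25/(log₁₀[0.00377/3.7 + 5.74/8442^0.9])² = 0.25/(log₁₀[0.00102 + 0.00168])² = 0.25/(-2.569)² = 0.03788.
Total minor-loss coefficient ΣK = 1·0.23 + 1·0.47 + 2·0.38 = 1.46.
ΔP = [f·L/D + ΣK]·(ρV²/2) = [0.03788·20.6/0.0122 + 1.46]·(796·1.53²/2) = [63.97 + 1.46]·931.7 = 6.096e+04 Pa.
ΔP = 6.096e+04 Pa = 61.0 kPa.

ΔP ≈ 61.0 kPa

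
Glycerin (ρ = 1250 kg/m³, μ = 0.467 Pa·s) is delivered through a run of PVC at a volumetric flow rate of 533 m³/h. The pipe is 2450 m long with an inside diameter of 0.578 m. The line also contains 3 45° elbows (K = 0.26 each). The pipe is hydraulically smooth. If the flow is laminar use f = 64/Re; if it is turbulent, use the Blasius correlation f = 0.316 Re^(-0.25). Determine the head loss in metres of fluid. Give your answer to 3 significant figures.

h_f ≈ 5.06 m

Q = 533 m³/h = 533/3600 = 0.1481 m³/s.
Cross-sectional area A = πD²/4 = π(0.578)²/4 = 0.2624 m²; mean velocity V = Q/A = 0.1481/0.2624 = 0.5643 m/s.
Reynolds number Re = ρVD/μ = 1250 · 0.5643 · 0.578 / 0.467 = 873.
Re < 2300 → laminar flow, so f = 64/Re = 64/873 = 0.07331 (the turbulent correlation is not needed).
Total minor-loss coefficient ΣK = 3·0.26 = 0.78.
ΔP = [f·L/D + ΣK]·(ρV²/2) = [0.07331·2450/0.578 + 0.78]·(1250·0.5643²/2) = [310.8 + 0.78]·199 = 6.199e+04 Pa.
Head loss h_f = ΔP/(ρg) = 6.199e+04/(1250·9.81) = 5.06 m.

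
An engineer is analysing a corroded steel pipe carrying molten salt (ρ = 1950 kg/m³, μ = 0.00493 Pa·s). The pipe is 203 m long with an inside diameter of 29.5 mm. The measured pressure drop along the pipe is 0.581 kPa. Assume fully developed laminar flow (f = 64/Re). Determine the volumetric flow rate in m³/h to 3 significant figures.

Q ≈ 0.0388 m³/h

For laminar flow, f = 64/Re with Re = ρVD/μ, so Darcy-Weisbach reduces to ΔP = 32μLV/D². Solving for V: V = ΔP·D²/(32μL) = 581·(0.0295)²/(32·0.00493·203) = 0.01579 m/s.
Check: Re = ρVD/μ = 1950·0.01579·0.0295/0.00493 = 184.2 < 2300, so the laminar assumption holds.
Q = V·A = 0.01579·(π/4·0.0295²) = 1.079e-05 m³/s = 0.0388 m³/h.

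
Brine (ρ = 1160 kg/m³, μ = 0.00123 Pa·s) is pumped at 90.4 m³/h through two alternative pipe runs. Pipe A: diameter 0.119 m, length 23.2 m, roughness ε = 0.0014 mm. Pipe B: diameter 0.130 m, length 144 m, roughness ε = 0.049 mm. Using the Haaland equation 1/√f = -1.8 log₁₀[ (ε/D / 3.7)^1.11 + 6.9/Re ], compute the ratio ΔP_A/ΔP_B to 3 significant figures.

Pipe A: V = Q/A = 0.02511/0.01112 = 2.258 m/s; Re = 2.534e+05; ε/D = 1.18e-05; Haaland → f = 0.01489; ΔP_A = f(L/D)(ρV²/2) = 8584 Pa.
Pipe B: V = Q/A = 0.02511/0.01327 = 1.892 m/s; Re = 2.319e+05; ε/D = 0.000377; Haaland → f = 0.01771; ΔP_B = f(L/D)(ρV²/2) = 4.071e+04 Pa.
ΔP_A/ΔP_B = 8584/4.071e+04 = 0.211.

ΔP_A/ΔP_B ≈ 0.211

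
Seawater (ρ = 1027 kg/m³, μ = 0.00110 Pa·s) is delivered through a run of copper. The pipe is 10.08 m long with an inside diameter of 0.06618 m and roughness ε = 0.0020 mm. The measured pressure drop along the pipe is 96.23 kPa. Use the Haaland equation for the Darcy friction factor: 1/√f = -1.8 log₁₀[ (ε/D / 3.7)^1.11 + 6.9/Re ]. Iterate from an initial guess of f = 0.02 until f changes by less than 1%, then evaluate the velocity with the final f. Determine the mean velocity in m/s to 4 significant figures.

V ≈ 9.706 m/s

Rearranging Darcy-Weisbach: V = √(2·ΔP·D/(f·L·ρ)). With ε/D = 2e-06/0.06618 = 3.02e-05, iterate starting from f = 0.02:
  f = 0.02 → V = √(2·9.623e+04·0.06618/(0.02·10.08·1027)) = 7.843 m/s; Re = ρVD/μ = 4.846e+05; f → 0.01349
  f = 0.01349 → V = 9.549 m/s; Re = 5.9e+05; f → 0.01309
  f = 0.01309 → V = 9.695 m/s; Re = 5.99e+05; f → 0.01306
Converged (Δf/f < 1%). With the final f = 0.01306: V = √(2·9.623e+04·0.06618/(0.01306·10.08·1027)) = 9.706 m/s.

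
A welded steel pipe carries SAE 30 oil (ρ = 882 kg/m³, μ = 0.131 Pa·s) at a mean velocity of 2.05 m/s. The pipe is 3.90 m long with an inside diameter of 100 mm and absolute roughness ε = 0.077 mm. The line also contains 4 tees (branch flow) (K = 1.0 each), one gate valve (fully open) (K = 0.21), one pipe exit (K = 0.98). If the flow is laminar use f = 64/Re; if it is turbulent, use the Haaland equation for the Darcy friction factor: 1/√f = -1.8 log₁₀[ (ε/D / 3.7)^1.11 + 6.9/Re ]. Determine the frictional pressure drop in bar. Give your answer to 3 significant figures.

ΔP ≈ 0.130 bar

Reynolds number Re = ρVD/μ = 882 · 2.05 · 0.1 / 0.131 = 1380.
Re < 2300 → laminar flow, so f = 64/Re = 64/1380 = 0.04637 (the turbulent correlation is not needed).
Total minor-loss coefficient ΣK = 4·1 + 1·0.21 + 1·0.98 = 5.19.
ΔP = [f·L/D + ΣK]·(ρV²/2) = [0.04637·3.9/0.1 + 5.19]·(882·2.05²/2) = [1.808 + 5.19]·1853 = 1.297e+04 Pa.
ΔP = 1.297e+04 Pa = 0.130 bar.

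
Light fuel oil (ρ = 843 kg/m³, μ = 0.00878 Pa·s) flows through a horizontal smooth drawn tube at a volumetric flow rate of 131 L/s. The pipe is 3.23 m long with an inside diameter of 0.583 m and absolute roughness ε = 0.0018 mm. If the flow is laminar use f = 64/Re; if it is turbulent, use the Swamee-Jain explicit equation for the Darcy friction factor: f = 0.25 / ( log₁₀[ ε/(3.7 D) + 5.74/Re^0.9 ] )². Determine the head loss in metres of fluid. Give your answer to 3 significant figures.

Q = 131 L/s = 131/1000 = 0.131 m³/s.
Cross-sectional area A = πD²/4 = π(0.583)²/4 = 0.2669 m²; mean velocity V = Q/A = 0.131/0.2669 = 0.4907 m/s.
Reynolds number Re = ρVD/μ = 843 · 0.4907 · 0.583 / 0.00878 = 2.747e+04.
Re > 4000 → turbulent. Relative roughness ε/D = 1.8e-06/0.583 = 3.09e-06. Swamee-Jain: f = 0.25/(log₁₀[3.09e-06/3.7 + 5.74/2.747e+04^0.9])² = 0.25/(log₁₀[8.34e-07 + 0.000581])² = 0.25/(-3.235)² = 0.02388.
Darcy-Weisbach: ΔP = f(L/D)(ρV²/2) = 0.02388·(3.23/0.583)·(843·0.4907²/2) = 0.02388·5.54·101.5 = 13.43 Pa.
Head loss h_f = ΔP/(ρg) = 13.43/(843·9.81) = 0.00162 m.

h_f ≈ 0.00162 m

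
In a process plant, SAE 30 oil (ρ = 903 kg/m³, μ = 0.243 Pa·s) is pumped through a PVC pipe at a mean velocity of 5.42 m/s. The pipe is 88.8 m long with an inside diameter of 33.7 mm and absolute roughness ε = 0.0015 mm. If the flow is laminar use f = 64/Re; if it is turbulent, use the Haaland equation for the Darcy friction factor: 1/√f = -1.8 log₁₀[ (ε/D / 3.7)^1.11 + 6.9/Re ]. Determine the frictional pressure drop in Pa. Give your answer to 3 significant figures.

Reynolds number Re = ρVD/μ = 903 · 5.42 · 0.0337 / 0.243 = 678.8.
Re < 2300 → laminar flow, so f = 64/Re = 64/678.8 = 0.09429 (the turbulent correlation is not needed).
Darcy-Weisbach: ΔP = f(L/D)(ρV²/2) = 0.09429·(88.8/0.0337)·(903·5.42²/2) = 0.09429·2635·1.326e+04 = 3.295e+06 Pa.

ΔP ≈ 3.30×10^6 Pa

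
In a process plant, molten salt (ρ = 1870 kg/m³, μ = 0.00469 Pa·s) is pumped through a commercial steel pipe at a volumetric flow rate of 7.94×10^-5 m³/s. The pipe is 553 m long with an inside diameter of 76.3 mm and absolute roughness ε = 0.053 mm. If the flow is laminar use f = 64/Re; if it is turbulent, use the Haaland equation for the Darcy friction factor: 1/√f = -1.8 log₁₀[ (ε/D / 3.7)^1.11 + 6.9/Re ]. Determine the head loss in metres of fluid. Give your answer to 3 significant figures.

h_f ≈ 0.0135 m

Cross-sectional area A = πD²/4 = π(0.0763)²/4 = 0.004572 m²; mean velocity V = Q/A = 7.94e-05/0.004572 = 0.01737 m/s.
Reynolds number Re = ρVD/μ = 1870 · 0.01737 · 0.0763 / 0.00469 = 528.3.
Re < 2300 → laminar flow, so f = 64/Re = 64/528.3 = 0.1211 (the turbulent correlation is not needed).
Darcy-Weisbach: ΔP = f(L/D)(ρV²/2) = 0.1211·(553/0.0763)·(1870·0.01737²/2) = 0.1211·7248·0.282 = 247.6 Pa.
Head loss h_f = ΔP/(ρg) = 247.6/(1870·9.81) = 0.0135 m.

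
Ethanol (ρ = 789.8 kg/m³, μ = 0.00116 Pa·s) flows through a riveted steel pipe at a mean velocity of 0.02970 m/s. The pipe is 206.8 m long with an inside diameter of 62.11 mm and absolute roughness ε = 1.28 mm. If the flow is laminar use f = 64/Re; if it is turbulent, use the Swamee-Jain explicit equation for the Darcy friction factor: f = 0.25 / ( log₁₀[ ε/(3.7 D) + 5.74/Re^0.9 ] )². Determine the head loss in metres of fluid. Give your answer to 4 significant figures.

Reynolds number Re = ρVD/μ = 789.8 · 0.0297 · 0.06211 / 0.00116 = 1256.
Re < 2300 → laminar flow, so f = 64/Re = 64/1256 = 0.05096 (the turbulent correlation is not needed).
Darcy-Weisbach: ΔP = f(L/D)(ρV²/2) = 0.05096·(206.8/0.06211)·(789.8·0.0297²/2) = 0.05096·3330·0.3483 = 59.1 Pa.
Head loss h_f = ΔP/(ρg) = 59.1/(789.8·9.81) = 0.007628 m.

h_f ≈ 0.007628 m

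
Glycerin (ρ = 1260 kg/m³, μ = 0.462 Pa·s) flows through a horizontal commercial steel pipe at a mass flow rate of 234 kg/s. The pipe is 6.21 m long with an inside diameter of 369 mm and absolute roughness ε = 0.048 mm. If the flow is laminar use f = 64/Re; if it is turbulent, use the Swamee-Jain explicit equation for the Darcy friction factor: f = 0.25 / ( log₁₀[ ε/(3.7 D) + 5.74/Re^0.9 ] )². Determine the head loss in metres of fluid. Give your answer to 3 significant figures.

A = πD²/4 = π(0.369)²/4 = 0.1069 m²; mean velocity V = ṁ/(ρA) = 234/(1260 · 0.1069) = 1.737 m/s.
Reynolds number Re = ρVD/μ = 1260 · 1.737 · 0.369 / 0.462 = 1748.
Re < 2300 → laminar flow, so f = 64/Re = 64/1748 = 0.03662 (the turbulent correlation is not needed).
Darcy-Weisbach: ΔP = f(L/D)(ρV²/2) = 0.03662·(6.21/0.369)·(1260·1.737²/2) = 0.03662·16.83·1900 = 1171 Pa.
Head loss h_f = ΔP/(ρg) = 1171/(1260·9.81) = 0.0947 m.

h_f ≈ 0.0947 m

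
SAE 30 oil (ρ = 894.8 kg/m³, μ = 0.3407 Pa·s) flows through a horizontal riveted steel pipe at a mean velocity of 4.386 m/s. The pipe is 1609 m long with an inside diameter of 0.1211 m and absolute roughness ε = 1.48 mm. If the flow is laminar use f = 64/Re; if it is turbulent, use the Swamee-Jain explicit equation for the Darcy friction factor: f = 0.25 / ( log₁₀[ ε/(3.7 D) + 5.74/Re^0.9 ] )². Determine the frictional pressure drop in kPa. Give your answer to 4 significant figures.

ΔP ≈ 5246 kPa

Reynolds number Re = ρVD/μ = 894.8 · 4.386 · 0.1211 / 0.341 = 1395.
Re < 2300 → laminar flow, so f = 64/Re = 64/1395 = 0.04588 (the turbulent correlation is not needed).
Darcy-Weisbach: ΔP = f(L/D)(ρV²/2) = 0.04588·(1609/0.1211)·(894.8·4.386²/2) = 0.04588·1.329e+04·8607 = 5.246e+06 Pa.
ΔP = 5.246e+06 Pa = 5246 kPa.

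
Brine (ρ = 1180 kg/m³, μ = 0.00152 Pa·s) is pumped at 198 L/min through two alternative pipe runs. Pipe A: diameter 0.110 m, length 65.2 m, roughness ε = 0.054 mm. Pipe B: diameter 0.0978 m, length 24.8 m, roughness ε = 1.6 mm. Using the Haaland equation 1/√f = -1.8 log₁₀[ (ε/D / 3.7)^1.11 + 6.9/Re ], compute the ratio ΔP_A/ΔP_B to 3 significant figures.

Pipe A: V = Q/A = 0.0033/0.009503 = 0.3472 m/s; Re = 2.965e+04; ε/D = 0.000491; Haaland → f = 0.0245; ΔP_A = f(L/D)(ρV²/2) = 1033 Pa.
Pipe B: V = Q/A = 0.0033/0.007512 = 0.4393 m/s; Re = 3.335e+04; ε/D = 0.0164; Haaland → f = 0.04644; ΔP_B = f(L/D)(ρV²/2) = 1341 Pa.
ΔP_A/ΔP_B = 1033/1341 = 0.771.

ΔP_A/ΔP_B ≈ 0.771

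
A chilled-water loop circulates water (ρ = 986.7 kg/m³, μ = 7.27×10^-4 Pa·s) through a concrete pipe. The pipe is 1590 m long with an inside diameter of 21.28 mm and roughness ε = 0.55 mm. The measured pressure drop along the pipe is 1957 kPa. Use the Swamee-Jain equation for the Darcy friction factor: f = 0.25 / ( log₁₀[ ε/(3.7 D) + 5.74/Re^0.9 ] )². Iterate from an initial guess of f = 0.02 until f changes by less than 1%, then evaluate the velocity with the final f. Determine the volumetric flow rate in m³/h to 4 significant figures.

Rearranging Darcy-Weisbach: V = √(2·ΔP·D/(f·L·ρ)). With ε/D = 0.00055/0.02128 = 0.0258, iterate starting from f = 0.02:
  f = 0.02 → V = √(2·1.957e+06·0.02128/(0.02·1590·986.7)) = 1.629 m/s; Re = ρVD/μ = 4.706e+04; f → 0.05489
  f = 0.05489 → V = 0.9835 m/s; Re = 2.84e+04; f → 0.05551
  f = 0.05551 → V = 0.9779 m/s; Re = 2.824e+04; f → 0.05552
Converged (Δf/f < 1%). With the final f = 0.05552: V = √(2·1.957e+06·0.02128/(0.05552·1590·986.7)) = 0.9778 m/s.
Q = V·A = 0.9778·(π/4·0.02128²) = 0.0003478 m³/s = 1.252 m³/h.

Q ≈ 1.252 m³/h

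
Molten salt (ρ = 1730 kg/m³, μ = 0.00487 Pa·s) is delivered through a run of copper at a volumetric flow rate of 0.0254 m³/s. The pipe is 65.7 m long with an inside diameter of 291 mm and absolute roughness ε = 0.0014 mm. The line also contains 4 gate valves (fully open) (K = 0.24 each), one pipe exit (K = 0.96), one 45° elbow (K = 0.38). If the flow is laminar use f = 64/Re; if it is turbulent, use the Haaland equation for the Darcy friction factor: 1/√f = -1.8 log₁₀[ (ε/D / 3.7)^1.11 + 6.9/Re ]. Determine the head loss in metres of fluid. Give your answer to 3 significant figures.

h_f ≈ 0.0538 m

Cross-sectional area A = πD²/4 = π(0.291)²/4 = 0.06651 m²; mean velocity V = Q/A = 0.0254/0.06651 = 0.3819 m/s.
Reynolds number Re = ρVD/μ = 1730 · 0.3819 · 0.291 / 0.00487 = 3.948e+04.
Re > 4000 → turbulent. Relative roughness ε/D = 1.4e-06/0.291 = 4.81e-06. Haaland: 1/√f = -1.8 log₁₀[(4.81e-06/3.7)^1.11 + 6.9/3.948e+04] = -1.8 log₁₀[2.93e-07 + 0.000175] = 6.762, so f = 0.02187.
Total minor-loss coefficient ΣK = 4·0.24 + 1·0.96 + 1·0.38 = 2.3.
ΔP = [f·L/D + ΣK]·(ρV²/2) = [0.02187·65.7/0.291 + 2.3]·(1730·0.3819²/2) = [4.937 + 2.3]·126.2 = 913.1 Pa.
Head loss h_f = ΔP/(ρg) = 913.1/(1730·9.81) = 0.0538 m.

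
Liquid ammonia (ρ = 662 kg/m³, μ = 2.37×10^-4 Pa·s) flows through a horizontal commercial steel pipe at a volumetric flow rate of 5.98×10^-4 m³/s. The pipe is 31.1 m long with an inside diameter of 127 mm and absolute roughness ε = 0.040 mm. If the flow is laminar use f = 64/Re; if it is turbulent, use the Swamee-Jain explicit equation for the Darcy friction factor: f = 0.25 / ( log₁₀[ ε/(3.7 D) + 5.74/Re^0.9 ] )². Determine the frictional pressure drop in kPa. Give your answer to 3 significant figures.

ΔP ≈ 0.00501 kPa

Cross-sectional area A = πD²/4 = π(0.127)²/4 = 0.01267 m²; mean velocity V = Q/A = 0.000598/0.01267 = 0.04721 m/s.
Reynolds number Re = ρVD/μ = 662 · 0.04721 · 0.127 / 0.000237 = 1.675e+04.
Re > 4000 → turbulent. Relative roughness ε/D = 4e-05/0.127 = 0.000315. Swamee-Jain: f = 0.25/(log₁₀[0.000315/3.7 + 5.74/1.675e+04^0.9])² = 0.25/(log₁₀[8.51e-05 + 0.000907])² = 0.25/(-3.004)² = 0.02771.
Darcy-Weisbach: ΔP = f(L/D)(ρV²/2) = 0.02771·(31.1/0.127)·(662·0.04721²/2) = 0.02771·244.9·0.7376 = 5.005 Pa.
ΔP = 5.005 Pa = 0.00501 kPa.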